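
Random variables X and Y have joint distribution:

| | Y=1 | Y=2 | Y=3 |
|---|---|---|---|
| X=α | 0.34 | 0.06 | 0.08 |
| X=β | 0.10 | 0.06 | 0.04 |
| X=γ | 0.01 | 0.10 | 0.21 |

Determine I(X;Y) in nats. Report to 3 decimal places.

Marginals: p(X) = (0.4800, 0.2000, 0.3200), p(Y) = (0.4500, 0.2200, 0.3300).
I(X;Y) = H(X) + H(Y) − H(X,Y).
H(X) = 1.0388, H(Y) = 1.0583, H(X,Y) = 1.8695.
I(X;Y) = 1.0388 + 1.0583 − 1.8695 = 0.228 nats.

0.228 nats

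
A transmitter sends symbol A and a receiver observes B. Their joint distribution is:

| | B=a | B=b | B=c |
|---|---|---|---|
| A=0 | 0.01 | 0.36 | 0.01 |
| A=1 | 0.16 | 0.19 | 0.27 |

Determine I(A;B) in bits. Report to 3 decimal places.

Marginals: p(A) = (0.3800, 0.6200), p(B) = (0.1700, 0.5500, 0.2800).
I(A;B) = Σ p(x,y)·log₂[p(x,y)/(p(x)p(y))].
  (0,a): 0.01·log₂(0.1548) = -0.0269
  (0,b): 0.36·log₂(1.7225) = 0.2824
  (0,c): 0.01·log₂(0.0940) = -0.0341
  (1,a): 0.16·log₂(1.5180) = 0.0964
  (1,b): 0.19·log₂(0.5572) = -0.1603
  (1,c): 0.27·log₂(1.5553) = 0.1720
Sum = 0.329 bits.

0.329 bits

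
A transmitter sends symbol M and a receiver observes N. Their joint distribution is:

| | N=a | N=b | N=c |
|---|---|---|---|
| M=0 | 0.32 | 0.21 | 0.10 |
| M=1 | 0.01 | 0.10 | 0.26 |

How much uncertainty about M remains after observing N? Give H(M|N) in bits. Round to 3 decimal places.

0.653 bits

Marginals: p(M) = (0.6300, 0.3700), p(N) = (0.3300, 0.3100, 0.3600).
H(M|N) = Σ p(N) · H(M|N=·).
  N=a: p=0.3300, H(M|N=a) = 0.1959
  N=b: p=0.3100, H(M|N=b) = 0.9072
  N=c: p=0.3600, H(M|N=c) = 0.8524
Weighted sum = 0.653 bits.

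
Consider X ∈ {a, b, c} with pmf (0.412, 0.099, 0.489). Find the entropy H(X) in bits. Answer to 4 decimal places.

1.3621 bits

H(X) = −Σ p·log₂ p.
  −(0.412)·log₂(0.412) = 0.52706
  −(0.099)·log₂(0.099) = 0.33031
  −(0.489)·log₂(0.489) = 0.50469
Sum: 0.52706 + 0.33031 + 0.50469 = 1.3621 bits.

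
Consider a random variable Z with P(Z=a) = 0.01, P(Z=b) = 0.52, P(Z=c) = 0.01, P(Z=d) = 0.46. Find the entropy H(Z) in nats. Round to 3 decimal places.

0.789 nats

H(Z) = −Σ p·ln p.
  −(0.01)·ln(0.01) = 0.0461
  −(0.52)·ln(0.52) = 0.3400
  −(0.01)·ln(0.01) = 0.0461
  −(0.46)·ln(0.46) = 0.3572
Sum: 0.0461 + 0.3400 + 0.0461 + 0.3572 = 0.789 nats.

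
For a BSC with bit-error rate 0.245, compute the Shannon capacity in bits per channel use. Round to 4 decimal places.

Binary symmetric channel: C = 1 − h₂(ε) where h₂ is the binary entropy function.
h₂(0.245) = −0.245·log₂0.245 − 0.755·log₂0.755 = 0.8033.
C = 1 − 0.8033 = 0.1967 bits per channel use.

0.1967 bits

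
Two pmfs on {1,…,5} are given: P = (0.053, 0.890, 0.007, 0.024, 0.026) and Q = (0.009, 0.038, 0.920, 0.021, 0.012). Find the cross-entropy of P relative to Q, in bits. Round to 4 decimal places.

4.8596 bits

H(P,Q) = −Σ p·log₂ q.
  −0.053·log₂(0.009) = 0.36018
  −0.890·log₂(0.038) = 4.19889
  −0.007·log₂(0.920) = 0.00084
  −0.024·log₂(0.021) = 0.13376
  −0.026·log₂(0.012) = 0.16590
H(P,Q) = 4.8596 bits.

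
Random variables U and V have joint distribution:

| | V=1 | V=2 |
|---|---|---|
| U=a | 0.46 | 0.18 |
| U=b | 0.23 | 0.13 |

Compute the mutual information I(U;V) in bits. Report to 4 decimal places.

0.0049 bits

Marginals: p(U) = (0.6400, 0.3600), p(V) = (0.6900, 0.3100).
I(U;V) = H(U) + H(V) − H(U,V).
H(U) = 0.9427, H(V) = 0.8932, H(U,V) = 1.8310.
I(U;V) = 0.9427 + 0.8932 − 1.8310 = 0.0049 bits.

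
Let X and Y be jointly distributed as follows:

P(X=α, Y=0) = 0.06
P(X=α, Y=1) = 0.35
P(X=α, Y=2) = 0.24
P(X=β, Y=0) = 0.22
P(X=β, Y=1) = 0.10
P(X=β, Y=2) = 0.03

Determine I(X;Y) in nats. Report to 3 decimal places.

0.169 nats

Marginals: p(X) = (0.6500, 0.3500), p(Y) = (0.2800, 0.4500, 0.2700).
I(X;Y) = H(X) + H(Y) − H(X,Y).
H(X) = 0.6474, H(Y) = 1.0693, H(X,Y) = 1.5473.
I(X;Y) = 0.6474 + 1.0693 − 1.5473 = 0.169 nats.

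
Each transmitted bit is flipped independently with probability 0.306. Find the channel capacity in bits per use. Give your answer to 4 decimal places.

0.1115 bits

Binary symmetric channel: C = 1 − h₂(ε) where h₂ is the binary entropy function.
h₂(0.306) = −0.306·log₂0.306 − 0.694·log₂0.694 = 0.8885.
C = 1 − 0.8885 = 0.1115 bits per channel use.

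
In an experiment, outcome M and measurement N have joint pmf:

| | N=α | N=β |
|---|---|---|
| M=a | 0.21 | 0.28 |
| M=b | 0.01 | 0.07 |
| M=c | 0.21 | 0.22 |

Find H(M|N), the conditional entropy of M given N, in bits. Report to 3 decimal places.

Chain rule: H(M|N) = H(M,N) − H(N).
Marginals: p(M) = (0.4900, 0.0800, 0.4300), p(N) = (0.4300, 0.5700).
H(M,N) = 2.2754 bits; H(N) = 0.9858 bits.
H(M|N) = 2.2754 − 0.9858 = 1.290 bits.

1.290 bits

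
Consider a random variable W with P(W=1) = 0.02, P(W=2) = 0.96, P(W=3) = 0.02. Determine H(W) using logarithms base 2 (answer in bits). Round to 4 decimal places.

H(W) = −Σ p·log₂ p.
  −(0.02)·log₂(0.02) = 0.11288
  −(0.96)·log₂(0.96) = 0.05654
  −(0.02)·log₂(0.02) = 0.11288
Sum: 0.11288 + 0.05654 + 0.11288 = 0.2823 bits.

0.2823 bits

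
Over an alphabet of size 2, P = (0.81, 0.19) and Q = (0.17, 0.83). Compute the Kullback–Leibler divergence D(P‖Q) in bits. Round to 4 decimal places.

1.4203 bits

D(P‖Q) = Σ p·log₂(p/q).
  0.81·log₂(0.81/0.17) = 1.82443
  0.19·log₂(0.19/0.83) = -0.40415
D(P‖Q) = 1.4203 bits.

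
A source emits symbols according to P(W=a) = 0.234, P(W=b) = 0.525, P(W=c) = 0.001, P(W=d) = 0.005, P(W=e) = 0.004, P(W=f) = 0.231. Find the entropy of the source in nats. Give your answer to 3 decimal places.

1.072 nats

H(W) = −Σ p·ln p.
  −(0.234)·ln(0.234) = 0.3399
  −(0.525)·ln(0.525) = 0.3383
  −(0.001)·ln(0.001) = 0.0069
  −(0.005)·ln(0.005) = 0.0265
  −(0.004)·ln(0.004) = 0.0221
  −(0.231)·ln(0.231) = 0.3385
Sum: 0.3399 + 0.3383 + 0.0069 + 0.0265 + 0.0221 + 0.3385 = 1.072 nats.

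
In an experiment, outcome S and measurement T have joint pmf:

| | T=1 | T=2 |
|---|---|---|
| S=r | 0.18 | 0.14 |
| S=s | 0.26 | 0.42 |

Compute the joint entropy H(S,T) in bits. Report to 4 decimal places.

H(S,T) = −Σ p(x,y)·log₂ p(x,y) over all 4 cells.
  cell (r,1): −0.18·log₂0.18 = 0.44531
  cell (r,2): −0.14·log₂0.14 = 0.39711
  cell (s,1): −0.26·log₂0.26 = 0.50529
  cell (s,2): −0.42·log₂0.42 = 0.52565
Sum = 1.8734 bits.

1.8734 bits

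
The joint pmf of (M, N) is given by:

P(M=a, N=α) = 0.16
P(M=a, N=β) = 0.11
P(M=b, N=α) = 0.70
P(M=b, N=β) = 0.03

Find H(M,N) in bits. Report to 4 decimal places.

H(M,N) = −Σ p(x,y)·log₂ p(x,y) over all 4 cells.
  cell (a,α): −0.16·log₂0.16 = 0.42302
  cell (a,β): −0.11·log₂0.11 = 0.35029
  cell (b,α): −0.70·log₂0.70 = 0.36020
  cell (b,β): −0.03·log₂0.03 = 0.15177
Sum = 1.2853 bits.

1.2853 bits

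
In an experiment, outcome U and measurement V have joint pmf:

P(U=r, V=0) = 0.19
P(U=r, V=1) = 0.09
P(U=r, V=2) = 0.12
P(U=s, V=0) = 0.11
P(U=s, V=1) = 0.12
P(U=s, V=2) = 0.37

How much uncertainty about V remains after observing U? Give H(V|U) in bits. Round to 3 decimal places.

Chain rule: H(V|U) = H(U,V) − H(U).
Marginals: p(U) = (0.4000, 0.6000), p(V) = (0.3000, 0.2100, 0.4900).
H(U,V) = 2.3830 bits; H(U) = 0.9710 bits.
H(V|U) = 2.3830 − 0.9710 = 1.412 bits.

1.412 bits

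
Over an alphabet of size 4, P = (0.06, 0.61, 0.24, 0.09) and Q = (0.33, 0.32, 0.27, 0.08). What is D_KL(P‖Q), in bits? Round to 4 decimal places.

0.3947 bits

D(P‖Q) = Σ p·log₂(p/q).
  0.06·log₂(0.06/0.33) = -0.14757
  0.61·log₂(0.61/0.32) = 0.56775
  0.24·log₂(0.24/0.27) = -0.04078
  0.09·log₂(0.09/0.08) = 0.01529
D(P‖Q) = 0.3947 bits.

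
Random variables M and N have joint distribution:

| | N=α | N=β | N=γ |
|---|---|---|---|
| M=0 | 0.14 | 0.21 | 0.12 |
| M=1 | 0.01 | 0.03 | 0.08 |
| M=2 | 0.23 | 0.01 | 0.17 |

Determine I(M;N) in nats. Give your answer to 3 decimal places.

Marginals: p(M) = (0.4700, 0.1200, 0.4100), p(N) = (0.3800, 0.2500, 0.3700).
I(M;N) = Σ p(x,y)·ln[p(x,y)/(p(x)p(y))].
  (0,α): 0.14·ln(0.7839) = -0.0341
  (0,β): 0.21·ln(1.7872) = 0.1219
  (0,γ): 0.12·ln(0.6901) = -0.0445
  (1,α): 0.01·ln(0.2193) = -0.0152
  (1,β): 0.03·ln(1.0000) = 0.0000
  (1,γ): 0.08·ln(1.8018) = 0.0471
  (2,α): 0.23·ln(1.4763) = 0.0896
  (2,β): 0.01·ln(0.0976) = -0.0233
  (2,γ): 0.17·ln(1.1206) = 0.0194
Sum = 0.161 nats.

0.161 nats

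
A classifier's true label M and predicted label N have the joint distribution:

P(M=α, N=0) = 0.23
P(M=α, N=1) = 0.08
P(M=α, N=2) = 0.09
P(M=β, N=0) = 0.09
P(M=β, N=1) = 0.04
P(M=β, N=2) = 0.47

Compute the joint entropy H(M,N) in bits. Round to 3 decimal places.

H(M,N) = −Σ p(x,y)·log₂ p(x,y) over all 6 cells.
  cell (α,0): −0.23·log₂0.23 = 0.4877
  cell (α,1): −0.08·log₂0.08 = 0.2915
  cell (α,2): −0.09·log₂0.09 = 0.3127
  cell (β,0): −0.09·log₂0.09 = 0.3127
  cell (β,1): −0.04·log₂0.04 = 0.1858
  cell (β,2): −0.47·log₂0.47 = 0.5120
Sum = 2.102 bits.

2.102 bits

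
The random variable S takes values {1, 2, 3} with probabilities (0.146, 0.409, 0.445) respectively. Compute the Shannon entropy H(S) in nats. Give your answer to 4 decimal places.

1.0069 nats

H(S) = −Σ p·ln p.
  −(0.146)·ln(0.146) = 0.28093
  −(0.409)·ln(0.409) = 0.36566
  −(0.445)·ln(0.445) = 0.36031
Sum: 0.28093 + 0.36566 + 0.36031 = 1.0069 nats.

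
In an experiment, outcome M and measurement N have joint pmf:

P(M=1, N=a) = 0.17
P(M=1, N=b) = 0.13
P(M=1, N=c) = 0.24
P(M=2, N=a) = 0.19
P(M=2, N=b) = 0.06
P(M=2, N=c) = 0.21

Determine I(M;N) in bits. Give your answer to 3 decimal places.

0.017 bits

Marginals: p(M) = (0.5400, 0.4600), p(N) = (0.3600, 0.1900, 0.4500).
I(M;N) = Σ p(x,y)·log₂[p(x,y)/(p(x)p(y))].
  (1,a): 0.17·log₂(0.8745) = -0.0329
  (1,b): 0.13·log₂(1.2671) = 0.0444
  (1,c): 0.24·log₂(0.9877) = -0.0043
  (2,a): 0.19·log₂(1.1473) = 0.0377
  (2,b): 0.06·log₂(0.6865) = -0.0326
  (2,c): 0.21·log₂(1.0145) = 0.0044
Sum = 0.017 bits.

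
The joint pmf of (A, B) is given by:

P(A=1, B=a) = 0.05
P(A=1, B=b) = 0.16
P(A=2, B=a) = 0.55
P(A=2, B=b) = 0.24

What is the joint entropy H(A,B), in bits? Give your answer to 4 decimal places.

1.6076 bits

H(A,B) = −Σ p(x,y)·log₂ p(x,y) over all 4 cells.
  cell (1,a): −0.05·log₂0.05 = 0.21610
  cell (1,b): −0.16·log₂0.16 = 0.42302
  cell (2,a): −0.55·log₂0.55 = 0.47437
  cell (2,b): −0.24·log₂0.24 = 0.49413
Sum = 1.6076 bits.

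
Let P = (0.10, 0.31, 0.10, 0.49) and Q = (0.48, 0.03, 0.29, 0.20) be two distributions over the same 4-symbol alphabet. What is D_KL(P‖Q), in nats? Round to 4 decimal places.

0.8997 nats

D(P‖Q) = Σ p·ln(p/q).
  0.10·ln(0.10/0.48) = -0.15686
  0.31·ln(0.31/0.03) = 0.72397
  0.10·ln(0.10/0.29) = -0.10647
  0.49·ln(0.49/0.20) = 0.43908
D(P‖Q) = 0.8997 nats.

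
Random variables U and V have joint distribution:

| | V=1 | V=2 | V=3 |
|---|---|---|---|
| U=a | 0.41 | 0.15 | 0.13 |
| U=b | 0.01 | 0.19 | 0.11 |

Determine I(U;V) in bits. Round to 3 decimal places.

Marginals: p(U) = (0.6900, 0.3100), p(V) = (0.4200, 0.3400, 0.2400).
I(U;V) = H(U) + H(V) − H(U,V).
H(U) = 0.8932, H(V) = 1.5490, H(U,V) = 2.1925.
I(U;V) = 0.8932 + 1.5490 − 2.1925 = 0.250 bits.

0.250 bits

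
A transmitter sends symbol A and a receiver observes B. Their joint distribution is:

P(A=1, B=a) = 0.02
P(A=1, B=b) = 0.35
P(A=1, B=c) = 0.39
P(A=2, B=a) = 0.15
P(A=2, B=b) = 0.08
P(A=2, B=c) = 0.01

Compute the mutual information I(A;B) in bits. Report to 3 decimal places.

Marginals: p(A) = (0.7600, 0.2400), p(B) = (0.1700, 0.4300, 0.4000).
I(A;B) = Σ p(x,y)·log₂[p(x,y)/(p(x)p(y))].
  (1,a): 0.02·log₂(0.1548) = -0.0538
  (1,b): 0.35·log₂(1.0710) = 0.0346
  (1,c): 0.39·log₂(1.2829) = 0.1402
  (2,a): 0.15·log₂(3.6765) = 0.2817
  (2,b): 0.08·log₂(0.7752) = -0.0294
  (2,c): 0.01·log₂(0.1042) = -0.0326
Sum = 0.341 bits.

0.341 bits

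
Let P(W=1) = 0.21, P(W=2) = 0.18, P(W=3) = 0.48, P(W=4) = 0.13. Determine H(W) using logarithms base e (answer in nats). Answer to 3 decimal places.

1.254 nats

H(W) = −Σ p·ln p.
  −(0.21)·ln(0.21) = 0.3277
  −(0.18)·ln(0.18) = 0.3087
  −(0.48)·ln(0.48) = 0.3523
  −(0.13)·ln(0.13) = 0.2652
Sum: 0.3277 + 0.3087 + 0.3523 + 0.2652 = 1.254 nats.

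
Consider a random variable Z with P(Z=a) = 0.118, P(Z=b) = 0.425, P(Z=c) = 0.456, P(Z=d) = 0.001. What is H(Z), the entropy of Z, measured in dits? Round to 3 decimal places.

H(Z) = −Σ p·log₁₀ p.
  −(0.118)·log₁₀(0.118) = 0.1095
  −(0.425)·log₁₀(0.425) = 0.1579
  −(0.456)·log₁₀(0.456) = 0.1555
  −(0.001)·log₁₀(0.001) = 0.0030
Sum: 0.1095 + 0.1579 + 0.1555 + 0.0030 = 0.426 dits.

0.426 dits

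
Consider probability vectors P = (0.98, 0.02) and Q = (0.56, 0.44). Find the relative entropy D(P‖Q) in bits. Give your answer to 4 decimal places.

0.7020 bits

D(P‖Q) = Σ p·log₂(p/q).
  0.98·log₂(0.98/0.56) = 0.79121
  0.02·log₂(0.02/0.44) = -0.08919
D(P‖Q) = 0.7020 bits.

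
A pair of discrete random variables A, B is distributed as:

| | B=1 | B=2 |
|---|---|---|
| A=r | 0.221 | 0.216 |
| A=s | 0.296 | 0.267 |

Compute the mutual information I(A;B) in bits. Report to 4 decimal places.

0.0003 bits

Marginals: p(A) = (0.4370, 0.5630), p(B) = (0.5170, 0.4830).
I(A;B) = H(A) + H(B) − H(A,B).
H(A) = 0.9885, H(B) = 0.9992, H(A,B) = 1.9874.
I(A;B) = 0.9885 + 0.9992 − 1.9874 = 0.0003 bits.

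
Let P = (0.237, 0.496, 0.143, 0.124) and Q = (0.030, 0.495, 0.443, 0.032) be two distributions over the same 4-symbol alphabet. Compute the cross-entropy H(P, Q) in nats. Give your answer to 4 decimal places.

H(P,Q) = −Σ p·ln q.
  −0.237·ln(0.030) = 0.83105
  −0.496·ln(0.495) = 0.34879
  −0.143·ln(0.443) = 0.11643
  −0.124·ln(0.032) = 0.42681
H(P,Q) = 1.7231 nats.

1.7231 nats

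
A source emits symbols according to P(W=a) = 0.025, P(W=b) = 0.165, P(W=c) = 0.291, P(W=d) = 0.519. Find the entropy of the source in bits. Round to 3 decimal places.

1.571 bits

H(W) = −Σ p·log₂ p.
  −(0.025)·log₂(0.025) = 0.1330
  −(0.165)·log₂(0.165) = 0.4289
  −(0.291)·log₂(0.291) = 0.5182
  −(0.519)·log₂(0.519) = 0.4911
Sum: 0.1330 + 0.4289 + 0.5182 + 0.4911 = 1.571 bits.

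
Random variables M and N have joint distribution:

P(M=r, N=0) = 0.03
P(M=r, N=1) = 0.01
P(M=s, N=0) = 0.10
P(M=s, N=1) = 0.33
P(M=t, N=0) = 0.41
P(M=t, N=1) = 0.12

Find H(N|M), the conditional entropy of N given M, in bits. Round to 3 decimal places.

0.778 bits

Chain rule: H(N|M) = H(M,N) − H(M).
Marginals: p(M) = (0.0400, 0.4300, 0.5300), p(N) = (0.5400, 0.4600).
H(M,N) = 1.9727 bits; H(M) = 1.1948 bits.
H(N|M) = 1.9727 − 1.1948 = 0.778 bits.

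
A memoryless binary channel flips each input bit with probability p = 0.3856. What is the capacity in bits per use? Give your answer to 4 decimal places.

0.0381 bits

Binary symmetric channel: C = 1 − h₂(ε) where h₂ is the binary entropy function.
h₂(0.3856) = −0.3856·log₂0.3856 − 0.6144·log₂0.6144 = 0.9619.
C = 1 − 0.9619 = 0.0381 bits per channel use.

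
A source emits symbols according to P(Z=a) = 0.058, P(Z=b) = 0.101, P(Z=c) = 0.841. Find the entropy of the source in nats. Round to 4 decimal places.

H(Z) = −Σ p·ln p.
  −(0.058)·ln(0.058) = 0.16514
  −(0.101)·ln(0.101) = 0.23156
  −(0.841)·ln(0.841) = 0.14563
Sum: 0.16514 + 0.23156 + 0.14563 = 0.5423 nats.

0.5423 nats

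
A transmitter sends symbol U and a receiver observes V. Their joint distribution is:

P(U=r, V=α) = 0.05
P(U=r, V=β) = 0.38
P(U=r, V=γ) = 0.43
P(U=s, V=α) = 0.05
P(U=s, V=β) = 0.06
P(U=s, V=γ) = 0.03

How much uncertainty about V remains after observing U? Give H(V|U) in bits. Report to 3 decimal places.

1.297 bits

Marginals: p(U) = (0.8600, 0.1400), p(V) = (0.1000, 0.4400, 0.4600).
H(V|U) = Σ p(U) · H(V|U=·).
  U=r: p=0.8600, H(V|U=r) = 1.2593
  U=s: p=0.1400, H(V|U=s) = 1.5306
Weighted sum = 1.297 bits.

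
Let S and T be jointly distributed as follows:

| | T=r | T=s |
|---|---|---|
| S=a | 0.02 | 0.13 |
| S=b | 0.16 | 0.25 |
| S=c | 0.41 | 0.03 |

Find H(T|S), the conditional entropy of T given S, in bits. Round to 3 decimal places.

Chain rule: H(T|S) = H(S,T) − H(S).
Marginals: p(S) = (0.1500, 0.4100, 0.4400), p(T) = (0.5900, 0.4100).
H(S,T) = 2.0977 bits; H(S) = 1.4591 bits.
H(T|S) = 2.0977 − 1.4591 = 0.639 bits.

0.639 bits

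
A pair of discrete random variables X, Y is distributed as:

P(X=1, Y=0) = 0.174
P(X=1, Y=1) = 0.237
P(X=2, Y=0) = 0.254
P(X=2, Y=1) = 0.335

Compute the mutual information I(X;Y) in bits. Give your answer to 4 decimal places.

Marginals: p(X) = (0.4110, 0.5890), p(Y) = (0.4280, 0.5720).
I(X;Y) = H(X) + H(Y) − H(X,Y).
H(X) = 0.9770, H(Y) = 0.9850, H(X,Y) = 1.9620.
I(X;Y) = 0.9770 + 0.9850 − 1.9620 = 0.0000 bits.

0.0000 bits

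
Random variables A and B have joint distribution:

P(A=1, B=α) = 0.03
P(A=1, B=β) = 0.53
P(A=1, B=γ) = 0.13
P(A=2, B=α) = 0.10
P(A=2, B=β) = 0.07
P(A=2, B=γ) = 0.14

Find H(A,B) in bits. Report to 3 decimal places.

H(A,B) = −Σ p(x,y)·log₂ p(x,y) over all 6 cells.
  cell (1,α): −0.03·log₂0.03 = 0.1518
  cell (1,β): −0.53·log₂0.53 = 0.4854
  cell (1,γ): −0.13·log₂0.13 = 0.3826
  cell (2,α): −0.10·log₂0.10 = 0.3322
  cell (2,β): −0.07·log₂0.07 = 0.2686
  cell (2,γ): −0.14·log₂0.14 = 0.3971
Sum = 2.018 bits.

2.018 bits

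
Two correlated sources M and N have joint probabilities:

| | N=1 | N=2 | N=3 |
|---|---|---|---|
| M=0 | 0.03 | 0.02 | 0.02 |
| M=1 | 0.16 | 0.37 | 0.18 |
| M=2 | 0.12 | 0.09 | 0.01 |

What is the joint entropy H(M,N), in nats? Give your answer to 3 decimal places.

H(M,N) = −Σ p(x,y)·ln p(x,y) over all 9 cells.
  cell (0,1): −0.03·ln0.03 = 0.1052
  cell (0,2): −0.02·ln0.02 = 0.0782
  cell (0,3): −0.02·ln0.02 = 0.0782
  cell (1,1): −0.16·ln0.16 = 0.2932
  cell (1,2): −0.37·ln0.37 = 0.3679
  cell (1,3): −0.18·ln0.18 = 0.3087
  cell (2,1): −0.12·ln0.12 = 0.2544
  cell (2,2): −0.09·ln0.09 = 0.2167
  cell (2,3): −0.01·ln0.01 = 0.0461
Sum = 1.749 nats.

1.749 nats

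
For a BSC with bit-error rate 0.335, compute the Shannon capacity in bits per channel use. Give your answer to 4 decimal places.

Binary symmetric channel: C = 1 − h₂(ε) where h₂ is the binary entropy function.
h₂(0.335) = −0.335·log₂0.335 − 0.665·log₂0.665 = 0.9200.
C = 1 − 0.9200 = 0.0800 bits per channel use.

0.0800 bits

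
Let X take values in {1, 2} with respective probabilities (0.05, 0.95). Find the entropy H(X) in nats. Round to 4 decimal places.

H(X) = −Σ p·ln p.
  −(0.05)·ln(0.05) = 0.14979
  −(0.95)·ln(0.95) = 0.04873
Sum: 0.14979 + 0.04873 = 0.1985 nats.

0.1985 nats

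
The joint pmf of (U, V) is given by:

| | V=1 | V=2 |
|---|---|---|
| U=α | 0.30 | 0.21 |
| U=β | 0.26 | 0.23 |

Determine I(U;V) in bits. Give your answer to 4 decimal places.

0.0024 bits

Marginals: p(U) = (0.5100, 0.4900), p(V) = (0.5600, 0.4400).
I(U;V) = Σ p(x,y)·log₂[p(x,y)/(p(x)p(y))].
  (α,1): 0.30·log₂(1.0504) = 0.02129
  (α,2): 0.21·log₂(0.9358) = -0.02009
  (β,1): 0.26·log₂(0.9475) = -0.02022
  (β,2): 0.23·log₂(1.0668) = 0.02145
Sum = 0.0024 bits.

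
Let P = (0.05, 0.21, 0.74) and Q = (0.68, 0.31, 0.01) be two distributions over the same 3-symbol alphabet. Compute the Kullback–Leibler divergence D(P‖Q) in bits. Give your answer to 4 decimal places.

D(P‖Q) = Σ p·log₂(p/q).
  0.05·log₂(0.05/0.68) = -0.18828
  0.21·log₂(0.21/0.31) = -0.11799
  0.74·log₂(0.74/0.01) = 4.59500
D(P‖Q) = 4.2887 bits.

4.2887 bits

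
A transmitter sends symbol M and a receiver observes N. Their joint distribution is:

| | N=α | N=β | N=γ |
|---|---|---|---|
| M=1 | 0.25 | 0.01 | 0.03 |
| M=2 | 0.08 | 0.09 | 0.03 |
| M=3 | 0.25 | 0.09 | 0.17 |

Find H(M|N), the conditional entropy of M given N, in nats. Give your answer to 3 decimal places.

Chain rule: H(M|N) = H(M,N) − H(N).
Marginals: p(M) = (0.2900, 0.2000, 0.5100), p(N) = (0.5800, 0.1900, 0.2300).
H(M,N) = 1.8863 nats; H(N) = 0.9695 nats.
H(M|N) = 1.8863 − 0.9695 = 0.917 nats.

0.917 nats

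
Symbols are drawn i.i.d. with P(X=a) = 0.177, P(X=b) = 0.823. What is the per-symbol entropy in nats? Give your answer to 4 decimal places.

H(X) = −Σ p·ln p.
  −(0.177)·ln(0.177) = 0.30649
  −(0.823)·ln(0.823) = 0.16032
Sum: 0.30649 + 0.16032 = 0.4668 nats.

0.4668 nats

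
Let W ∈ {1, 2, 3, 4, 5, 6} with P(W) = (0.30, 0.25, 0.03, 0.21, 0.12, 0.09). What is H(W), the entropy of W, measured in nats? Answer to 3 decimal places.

1.612 nats

H(W) = −Σ p·ln p.
  −(0.30)·ln(0.30) = 0.3612
  −(0.25)·ln(0.25) = 0.3466
  −(0.03)·ln(0.03) = 0.1052
  −(0.21)·ln(0.21) = 0.3277
  −(0.12)·ln(0.12) = 0.2544
  −(0.09)·ln(0.09) = 0.2167
Sum: 0.3612 + 0.3466 + 0.1052 + 0.3277 + 0.2544 + 0.2167 = 1.612 nats.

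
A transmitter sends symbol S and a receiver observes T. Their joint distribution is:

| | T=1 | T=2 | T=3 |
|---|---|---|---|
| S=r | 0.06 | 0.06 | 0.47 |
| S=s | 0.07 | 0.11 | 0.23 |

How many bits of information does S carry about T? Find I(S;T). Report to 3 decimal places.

0.048 bits

Marginals: p(S) = (0.5900, 0.4100), p(T) = (0.1300, 0.1700, 0.7000).
I(S;T) = H(S) + H(T) − H(S,T).
H(S) = 0.9765, H(T) = 1.1774, H(S,T) = 2.1055.
I(S;T) = 0.9765 + 1.1774 − 2.1055 = 0.048 bits.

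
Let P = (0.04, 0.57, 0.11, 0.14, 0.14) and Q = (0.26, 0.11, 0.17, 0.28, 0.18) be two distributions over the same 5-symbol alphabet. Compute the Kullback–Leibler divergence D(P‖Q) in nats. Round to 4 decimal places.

D(P‖Q) = Σ p·ln(p/q).
  0.04·ln(0.04/0.26) = -0.07487
  0.57·ln(0.57/0.11) = 0.93774
  0.11·ln(0.11/0.17) = -0.04788
  0.14·ln(0.14/0.28) = -0.09704
  0.14·ln(0.14/0.18) = -0.03518
D(P‖Q) = 0.6828 nats.

0.6828 nats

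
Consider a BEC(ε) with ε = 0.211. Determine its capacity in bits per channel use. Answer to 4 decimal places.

0.7890 bits

Binary erasure channel: capacity C = 1 − ε.
C = 1 − 0.211 = 0.7890 bits per channel use.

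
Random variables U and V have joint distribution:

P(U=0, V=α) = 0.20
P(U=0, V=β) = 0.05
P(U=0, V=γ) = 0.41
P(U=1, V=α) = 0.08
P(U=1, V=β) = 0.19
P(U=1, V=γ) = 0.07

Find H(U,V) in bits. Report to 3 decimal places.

H(U,V) = −Σ p(x,y)·log₂ p(x,y) over all 6 cells.
  cell (0,α): −0.20·log₂0.20 = 0.4644
  cell (0,β): −0.05·log₂0.05 = 0.2161
  cell (0,γ): −0.41·log₂0.41 = 0.5274
  cell (1,α): −0.08·log₂0.08 = 0.2915
  cell (1,β): −0.19·log₂0.19 = 0.4552
  cell (1,γ): −0.07·log₂0.07 = 0.2686
Sum = 2.223 bits.

2.223 bits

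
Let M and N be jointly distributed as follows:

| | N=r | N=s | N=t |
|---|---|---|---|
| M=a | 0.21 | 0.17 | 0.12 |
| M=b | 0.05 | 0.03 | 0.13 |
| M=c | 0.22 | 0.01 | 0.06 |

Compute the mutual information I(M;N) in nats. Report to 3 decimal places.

0.125 nats

Marginals: p(M) = (0.5000, 0.2100, 0.2900), p(N) = (0.4800, 0.2100, 0.3100).
I(M;N) = Σ p(x,y)·ln[p(x,y)/(p(x)p(y))].
  (a,r): 0.21·ln(0.8750) = -0.0280
  (a,s): 0.17·ln(1.6190) = 0.0819
  (a,t): 0.12·ln(0.7742) = -0.0307
  (b,r): 0.05·ln(0.4960) = -0.0351
  (b,s): 0.03·ln(0.6803) = -0.0116
  (b,t): 0.13·ln(1.9969) = 0.0899
  (c,r): 0.22·ln(1.5805) = 0.1007
  (c,s): 0.01·ln(0.1642) = -0.0181
  (c,t): 0.06·ln(0.6674) = -0.0243
Sum = 0.125 nats.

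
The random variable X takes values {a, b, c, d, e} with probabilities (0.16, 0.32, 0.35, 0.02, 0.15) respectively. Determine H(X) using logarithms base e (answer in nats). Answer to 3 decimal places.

H(X) = −Σ p·ln p.
  −(0.16)·ln(0.16) = 0.2932
  −(0.32)·ln(0.32) = 0.3646
  −(0.35)·ln(0.35) = 0.3674
  −(0.02)·ln(0.02) = 0.0782
  −(0.15)·ln(0.15) = 0.2846
Sum: 0.2932 + 0.3646 + 0.3674 + 0.0782 + 0.2846 = 1.388 nats.

1.388 nats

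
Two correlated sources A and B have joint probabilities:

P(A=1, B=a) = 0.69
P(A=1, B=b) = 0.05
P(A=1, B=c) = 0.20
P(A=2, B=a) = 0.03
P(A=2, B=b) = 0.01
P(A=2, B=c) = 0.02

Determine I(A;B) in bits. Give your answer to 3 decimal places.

0.012 bits

Marginals: p(A) = (0.9400, 0.0600), p(B) = (0.7200, 0.0600, 0.2200).
I(A;B) = Σ p(x,y)·log₂[p(x,y)/(p(x)p(y))].
  (1,a): 0.69·log₂(1.0195) = 0.0192
  (1,b): 0.05·log₂(0.8865) = -0.0087
  (1,c): 0.20·log₂(0.9671) = -0.0096
  (2,a): 0.03·log₂(0.6944) = -0.0158
  (2,b): 0.01·log₂(2.7778) = 0.0147
  (2,c): 0.02·log₂(1.5152) = 0.0120
Sum = 0.012 bits.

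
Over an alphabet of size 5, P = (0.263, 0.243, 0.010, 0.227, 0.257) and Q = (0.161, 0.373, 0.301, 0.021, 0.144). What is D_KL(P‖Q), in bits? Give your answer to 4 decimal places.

D(P‖Q) = Σ p·log₂(p/q).
  0.263·log₂(0.263/0.161) = 0.18620
  0.243·log₂(0.243/0.373) = -0.15023
  0.010·log₂(0.010/0.301) = -0.04912
  0.227·log₂(0.227/0.021) = 0.77957
  0.257·log₂(0.257/0.144) = 0.21477
D(P‖Q) = 0.9812 bits.

0.9812 bits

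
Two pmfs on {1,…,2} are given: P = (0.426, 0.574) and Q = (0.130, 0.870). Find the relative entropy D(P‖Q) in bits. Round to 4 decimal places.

D(P‖Q) = Σ p·log₂(p/q).
  0.426·log₂(0.426/0.130) = 0.72946
  0.574·log₂(0.574/0.870) = -0.34438
D(P‖Q) = 0.3851 bits.

0.3851 bits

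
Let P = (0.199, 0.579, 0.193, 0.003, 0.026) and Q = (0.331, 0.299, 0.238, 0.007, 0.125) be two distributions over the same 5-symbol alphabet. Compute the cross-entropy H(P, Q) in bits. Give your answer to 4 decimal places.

H(P,Q) = −Σ p·log₂ q.
  −0.199·log₂(0.331) = 0.31742
  −0.579·log₂(0.299) = 1.00849
  −0.193·log₂(0.238) = 0.39970
  −0.003·log₂(0.007) = 0.02148
  −0.026·log₂(0.125) = 0.07800
H(P,Q) = 1.8251 bits.

1.8251 bits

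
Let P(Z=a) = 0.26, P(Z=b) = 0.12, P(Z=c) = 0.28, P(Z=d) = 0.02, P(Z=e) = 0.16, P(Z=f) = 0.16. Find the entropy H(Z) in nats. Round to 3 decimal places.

1.626 nats

H(Z) = −Σ p·ln p.
  −(0.26)·ln(0.26) = 0.3502
  −(0.12)·ln(0.12) = 0.2544
  −(0.28)·ln(0.28) = 0.3564
  −(0.02)·ln(0.02) = 0.0782
  −(0.16)·ln(0.16) = 0.2932
  −(0.16)·ln(0.16) = 0.2932
Sum: 0.3502 + 0.2544 + 0.3564 + 0.0782 + 0.2932 + 0.2932 = 1.626 nats.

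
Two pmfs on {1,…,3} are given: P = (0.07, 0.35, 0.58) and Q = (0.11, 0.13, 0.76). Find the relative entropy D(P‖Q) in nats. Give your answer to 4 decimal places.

D(P‖Q) = Σ p·ln(p/q).
  0.07·ln(0.07/0.11) = -0.03164
  0.35·ln(0.35/0.13) = 0.34664
  0.58·ln(0.58/0.76) = -0.15677
D(P‖Q) = 0.1582 nats.

0.1582 nats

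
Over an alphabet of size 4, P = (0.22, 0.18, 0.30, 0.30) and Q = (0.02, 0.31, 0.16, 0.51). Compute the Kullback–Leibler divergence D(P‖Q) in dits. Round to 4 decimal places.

D(P‖Q) = Σ p·log₁₀(p/q).
  0.22·log₁₀(0.22/0.02) = 0.22911
  0.18·log₁₀(0.18/0.31) = -0.04250
  0.30·log₁₀(0.30/0.16) = 0.08190
  0.30·log₁₀(0.30/0.51) = -0.06913
D(P‖Q) = 0.1994 dits.

0.1994 dits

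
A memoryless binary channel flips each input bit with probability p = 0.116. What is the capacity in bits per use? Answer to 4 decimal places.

0.4822 bits

Binary symmetric channel: C = 1 − h₂(ε) where h₂ is the binary entropy function.
h₂(0.116) = −0.116·log₂0.116 − 0.884·log₂0.884 = 0.5178.
C = 1 − 0.5178 = 0.4822 bits per channel use.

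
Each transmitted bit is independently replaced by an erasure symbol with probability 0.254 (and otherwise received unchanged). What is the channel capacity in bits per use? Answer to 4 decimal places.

Binary erasure channel: capacity C = 1 − ε.
C = 1 − 0.254 = 0.7460 bits per channel use.

0.7460 bits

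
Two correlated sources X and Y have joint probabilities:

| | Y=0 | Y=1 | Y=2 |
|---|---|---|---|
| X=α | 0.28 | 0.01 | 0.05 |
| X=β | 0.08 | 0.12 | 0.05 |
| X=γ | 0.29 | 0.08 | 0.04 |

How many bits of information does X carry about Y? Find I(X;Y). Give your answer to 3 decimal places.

Marginals: p(X) = (0.3400, 0.2500, 0.4100), p(Y) = (0.6500, 0.2100, 0.1400).
I(X;Y) = Σ p(x,y)·log₂[p(x,y)/(p(x)p(y))].
  (α,0): 0.28·log₂(1.2670) = 0.0956
  (α,1): 0.01·log₂(0.1401) = -0.0284
  (α,2): 0.05·log₂(1.0504) = 0.0035
  (β,0): 0.08·log₂(0.4923) = -0.0818
  (β,1): 0.12·log₂(2.2857) = 0.1431
  (β,2): 0.05·log₂(1.4286) = 0.0257
  (γ,0): 0.29·log₂(1.0882) = 0.0354
  (γ,1): 0.08·log₂(0.9292) = -0.0085
  (γ,2): 0.04·log₂(0.6969) = -0.0208
Sum = 0.164 bits.

0.164 bits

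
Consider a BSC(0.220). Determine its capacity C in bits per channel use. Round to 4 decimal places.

Binary symmetric channel: C = 1 − h₂(ε) where h₂ is the binary entropy function.
h₂(0.220) = −0.220·log₂0.220 − 0.780·log₂0.780 = 0.7602.
C = 1 − 0.7602 = 0.2398 bits per channel use.

0.2398 bits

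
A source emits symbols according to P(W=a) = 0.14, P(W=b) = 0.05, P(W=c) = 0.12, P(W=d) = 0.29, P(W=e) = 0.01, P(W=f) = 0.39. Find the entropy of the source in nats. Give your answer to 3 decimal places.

1.452 nats

H(W) = −Σ p·ln p.
  −(0.14)·ln(0.14) = 0.2753
  −(0.05)·ln(0.05) = 0.1498
  −(0.12)·ln(0.12) = 0.2544
  −(0.29)·ln(0.29) = 0.3590
  −(0.01)·ln(0.01) = 0.0461
  −(0.39)·ln(0.39) = 0.3672
Sum: 0.2753 + 0.1498 + 0.2544 + 0.3590 + 0.0461 + 0.3672 = 1.452 nats.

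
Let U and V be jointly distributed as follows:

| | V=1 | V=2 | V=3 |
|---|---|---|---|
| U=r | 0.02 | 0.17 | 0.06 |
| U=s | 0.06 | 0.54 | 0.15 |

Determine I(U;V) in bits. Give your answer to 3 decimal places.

Marginals: p(U) = (0.2500, 0.7500), p(V) = (0.0800, 0.7100, 0.2100).
I(U;V) = H(U) + H(V) − H(U,V).
H(U) = 0.8113, H(V) = 1.1151, H(U,V) = 1.9251.
I(U;V) = 0.8113 + 1.1151 − 1.9251 = 0.001 bits.

0.001 bits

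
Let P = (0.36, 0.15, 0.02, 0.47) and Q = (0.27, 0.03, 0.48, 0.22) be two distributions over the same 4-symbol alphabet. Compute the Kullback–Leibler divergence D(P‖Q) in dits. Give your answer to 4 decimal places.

D(P‖Q) = Σ p·log₁₀(p/q).
  0.36·log₁₀(0.36/0.27) = 0.04498
  0.15·log₁₀(0.15/0.03) = 0.10485
  0.02·log₁₀(0.02/0.48) = -0.02760
  0.47·log₁₀(0.47/0.22) = 0.15495
D(P‖Q) = 0.2772 dits.

0.2772 dits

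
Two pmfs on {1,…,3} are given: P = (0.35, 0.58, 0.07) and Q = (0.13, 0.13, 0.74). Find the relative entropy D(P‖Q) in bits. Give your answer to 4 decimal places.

1.5133 bits

D(P‖Q) = Σ p·log₂(p/q).
  0.35·log₂(0.35/0.13) = 0.50010
  0.58·log₂(0.58/0.13) = 1.25137
  0.07·log₂(0.07/0.74) = -0.23815
D(P‖Q) = 1.5133 bits.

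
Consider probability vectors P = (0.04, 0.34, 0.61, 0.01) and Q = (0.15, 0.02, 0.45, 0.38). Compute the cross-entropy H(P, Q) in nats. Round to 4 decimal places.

1.9027 nats

H(P,Q) = −Σ p·ln q.
  −0.04·ln(0.15) = 0.07588
  −0.34·ln(0.02) = 1.33009
  −0.61·ln(0.45) = 0.48709
  −0.01·ln(0.38) = 0.00968
H(P,Q) = 1.9027 nats.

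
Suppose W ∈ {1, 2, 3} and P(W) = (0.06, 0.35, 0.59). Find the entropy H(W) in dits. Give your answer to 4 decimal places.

0.3681 dits

H(W) = −Σ p·log₁₀ p.
  −(0.06)·log₁₀(0.06) = 0.07331
  −(0.35)·log₁₀(0.35) = 0.15958
  −(0.59)·log₁₀(0.59) = 0.13520
Sum: 0.07331 + 0.15958 + 0.13520 = 0.3681 dits.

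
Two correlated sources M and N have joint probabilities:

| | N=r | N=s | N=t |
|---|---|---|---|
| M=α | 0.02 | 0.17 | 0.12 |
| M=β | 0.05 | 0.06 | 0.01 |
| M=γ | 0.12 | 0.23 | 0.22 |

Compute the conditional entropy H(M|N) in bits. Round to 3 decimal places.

1.275 bits

Chain rule: H(M|N) = H(M,N) − H(N).
Marginals: p(M) = (0.3100, 0.1200, 0.5700), p(N) = (0.1900, 0.4600, 0.3500).
H(M,N) = 2.7759 bits; H(N) = 1.5007 bits.
H(M|N) = 2.7759 − 1.5007 = 1.275 bits.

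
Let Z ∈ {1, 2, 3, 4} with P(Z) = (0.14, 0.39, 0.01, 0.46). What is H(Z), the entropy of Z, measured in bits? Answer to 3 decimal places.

1.509 bits

H(Z) = −Σ p·log₂ p.
  −(0.14)·log₂(0.14) = 0.3971
  −(0.39)·log₂(0.39) = 0.5298
  −(0.01)·log₂(0.01) = 0.0664
  −(0.46)·log₂(0.46) = 0.5153
Sum: 0.3971 + 0.5298 + 0.0664 + 0.5153 = 1.509 bits.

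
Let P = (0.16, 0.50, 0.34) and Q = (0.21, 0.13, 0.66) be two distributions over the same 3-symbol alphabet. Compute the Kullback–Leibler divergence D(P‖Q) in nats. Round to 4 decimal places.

D(P‖Q) = Σ p·ln(p/q).
  0.16·ln(0.16/0.21) = -0.04351
  0.50·ln(0.50/0.13) = 0.67354
  0.34·ln(0.34/0.66) = -0.22552
D(P‖Q) = 0.4045 nats.

0.4045 nats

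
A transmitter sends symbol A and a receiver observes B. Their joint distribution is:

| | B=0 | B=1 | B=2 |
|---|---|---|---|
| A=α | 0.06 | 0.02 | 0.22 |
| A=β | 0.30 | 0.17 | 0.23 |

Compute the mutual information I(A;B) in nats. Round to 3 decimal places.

0.073 nats

Marginals: p(A) = (0.3000, 0.7000), p(B) = (0.3600, 0.1900, 0.4500).
I(A;B) = Σ p(x,y)·ln[p(x,y)/(p(x)p(y))].
  (α,0): 0.06·ln(0.5556) = -0.0353
  (α,1): 0.02·ln(0.3509) = -0.0209
  (α,2): 0.22·ln(1.6296) = 0.1074
  (β,0): 0.30·ln(1.1905) = 0.0523
  (β,1): 0.17·ln(1.2782) = 0.0417
  (β,2): 0.23·ln(0.7302) = -0.0723
Sum = 0.073 nats.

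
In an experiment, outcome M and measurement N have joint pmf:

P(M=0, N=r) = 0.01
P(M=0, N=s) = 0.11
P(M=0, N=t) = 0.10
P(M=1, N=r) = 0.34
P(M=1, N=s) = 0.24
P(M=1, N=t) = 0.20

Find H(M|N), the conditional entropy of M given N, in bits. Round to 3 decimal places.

0.655 bits

Marginals: p(M) = (0.2200, 0.7800), p(N) = (0.3500, 0.3500, 0.3000).
H(M|N) = Σ p(N) · H(M|N=·).
  N=r: p=0.3500, H(M|N=r) = 0.1872
  N=s: p=0.3500, H(M|N=s) = 0.8981
  N=t: p=0.3000, H(M|N=t) = 0.9183
Weighted sum = 0.655 bits.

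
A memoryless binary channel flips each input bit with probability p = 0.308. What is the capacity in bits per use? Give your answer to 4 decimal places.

0.1091 bits

Binary symmetric channel: C = 1 − h₂(ε) where h₂ is the binary entropy function.
h₂(0.308) = −0.308·log₂0.308 − 0.692·log₂0.692 = 0.8909.
C = 1 − 0.8909 = 0.1091 bits per channel use.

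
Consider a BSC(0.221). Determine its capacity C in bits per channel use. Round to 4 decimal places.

Binary symmetric channel: C = 1 − h₂(ε) where h₂ is the binary entropy function.
h₂(0.221) = −0.221·log₂0.221 − 0.779·log₂0.779 = 0.7620.
C = 1 − 0.7620 = 0.2380 bits per channel use.

0.2380 bits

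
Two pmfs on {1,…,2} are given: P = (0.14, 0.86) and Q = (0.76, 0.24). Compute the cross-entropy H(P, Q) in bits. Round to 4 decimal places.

1.8261 bits

H(P,Q) = −Σ p·log₂ q.
  −0.14·log₂(0.76) = 0.05543
  −0.86·log₂(0.24) = 1.77065
H(P,Q) = 1.8261 bits.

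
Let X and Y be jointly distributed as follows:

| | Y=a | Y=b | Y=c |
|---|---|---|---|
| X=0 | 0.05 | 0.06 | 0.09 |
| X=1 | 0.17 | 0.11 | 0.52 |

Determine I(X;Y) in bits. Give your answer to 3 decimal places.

0.024 bits

Marginals: p(X) = (0.2000, 0.8000), p(Y) = (0.2200, 0.1700, 0.6100).
I(X;Y) = Σ p(x,y)·log₂[p(x,y)/(p(x)p(y))].
  (0,a): 0.05·log₂(1.1364) = 0.0092
  (0,b): 0.06·log₂(1.7647) = 0.0492
  (0,c): 0.09·log₂(0.7377) = -0.0395
  (1,a): 0.17·log₂(0.9659) = -0.0085
  (1,b): 0.11·log₂(0.8088) = -0.0337
  (1,c): 0.52·log₂(1.0656) = 0.0476
Sum = 0.024 bits.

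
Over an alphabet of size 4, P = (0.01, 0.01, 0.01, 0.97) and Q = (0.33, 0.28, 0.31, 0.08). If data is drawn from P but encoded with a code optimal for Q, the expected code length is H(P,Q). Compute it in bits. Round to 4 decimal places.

H(P,Q) = −Σ p·log₂ q.
  −0.01·log₂(0.33) = 0.01599
  −0.01·log₂(0.28) = 0.01837
  −0.01·log₂(0.31) = 0.01690
  −0.97·log₂(0.08) = 3.53454
H(P,Q) = 3.5858 bits.

3.5858 bits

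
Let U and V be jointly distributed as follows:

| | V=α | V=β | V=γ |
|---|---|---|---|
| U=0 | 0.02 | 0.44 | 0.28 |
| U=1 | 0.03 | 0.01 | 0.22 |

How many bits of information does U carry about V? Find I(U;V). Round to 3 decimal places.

Marginals: p(U) = (0.7400, 0.2600), p(V) = (0.0500, 0.4500, 0.5000).
I(U;V) = Σ p(x,y)·log₂[p(x,y)/(p(x)p(y))].
  (0,α): 0.02·log₂(0.5405) = -0.0178
  (0,β): 0.44·log₂(1.3213) = 0.1769
  (0,γ): 0.28·log₂(0.7568) = -0.1126
  (1,α): 0.03·log₂(2.3077) = 0.0362
  (1,β): 0.01·log₂(0.0855) = -0.0355
  (1,γ): 0.22·log₂(1.6923) = 0.1670
Sum = 0.214 bits.

0.214 bits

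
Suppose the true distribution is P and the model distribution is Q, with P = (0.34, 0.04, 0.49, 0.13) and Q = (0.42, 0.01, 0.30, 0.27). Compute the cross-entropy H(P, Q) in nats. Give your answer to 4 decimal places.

H(P,Q) = −Σ p·ln q.
  −0.34·ln(0.42) = 0.29495
  −0.04·ln(0.01) = 0.18421
  −0.49·ln(0.30) = 0.58995
  −0.13·ln(0.27) = 0.17021
H(P,Q) = 1.2393 nats.

1.2393 nats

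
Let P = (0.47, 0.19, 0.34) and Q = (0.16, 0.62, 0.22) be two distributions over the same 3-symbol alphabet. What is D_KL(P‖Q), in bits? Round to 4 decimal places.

0.6200 bits

D(P‖Q) = Σ p·log₂(p/q).
  0.47·log₂(0.47/0.16) = 0.73066
  0.19·log₂(0.19/0.62) = -0.32419
  0.34·log₂(0.34/0.22) = 0.21353
D(P‖Q) = 0.6200 bits.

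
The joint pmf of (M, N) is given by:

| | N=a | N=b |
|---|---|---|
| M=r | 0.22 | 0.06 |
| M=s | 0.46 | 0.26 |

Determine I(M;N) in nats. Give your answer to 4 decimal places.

Marginals: p(M) = (0.2800, 0.7200), p(N) = (0.6800, 0.3200).
I(M;N) = Σ p(x,y)·ln[p(x,y)/(p(x)p(y))].
  (r,a): 0.22·ln(1.1555) = 0.03179
  (r,b): 0.06·ln(0.6696) = -0.02406
  (s,a): 0.46·ln(0.9395) = -0.02869
  (s,b): 0.26·ln(1.1285) = 0.03142
Sum = 0.0105 nats.

0.0105 nats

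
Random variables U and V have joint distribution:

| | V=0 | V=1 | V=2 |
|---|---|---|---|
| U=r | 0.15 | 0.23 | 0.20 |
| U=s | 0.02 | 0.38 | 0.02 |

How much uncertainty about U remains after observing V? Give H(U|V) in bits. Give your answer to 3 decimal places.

0.769 bits

Marginals: p(U) = (0.5800, 0.4200), p(V) = (0.1700, 0.6100, 0.2200).
H(U|V) = Σ p(V) · H(U|V=·).
  V=0: p=0.1700, H(U|V=0) = 0.5226
  V=1: p=0.6100, H(U|V=1) = 0.9559
  V=2: p=0.2200, H(U|V=2) = 0.4395
Weighted sum = 0.769 bits.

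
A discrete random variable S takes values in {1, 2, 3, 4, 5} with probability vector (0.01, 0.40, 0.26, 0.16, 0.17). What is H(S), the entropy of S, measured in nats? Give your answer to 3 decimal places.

1.357 nats

H(S) = −Σ p·ln p.
  −(0.01)·ln(0.01) = 0.0461
  −(0.40)·ln(0.40) = 0.3665
  −(0.26)·ln(0.26) = 0.3502
  −(0.16)·ln(0.16) = 0.2932
  −(0.17)·ln(0.17) = 0.3012
Sum: 0.0461 + 0.3665 + 0.3502 + 0.2932 + 0.3012 = 1.357 nats.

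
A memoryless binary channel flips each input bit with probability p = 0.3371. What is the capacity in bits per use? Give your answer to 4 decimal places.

0.0780 bits

Binary symmetric channel: C = 1 − h₂(ε) where h₂ is the binary entropy function.
h₂(0.3371) = −0.3371·log₂0.3371 − 0.6629·log₂0.6629 = 0.9220.
C = 1 − 0.9220 = 0.0780 bits per channel use.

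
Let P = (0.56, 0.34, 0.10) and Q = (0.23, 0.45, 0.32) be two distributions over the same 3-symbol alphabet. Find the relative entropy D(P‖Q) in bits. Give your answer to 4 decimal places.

D(P‖Q) = Σ p·log₂(p/q).
  0.56·log₂(0.56/0.23) = 0.71892
  0.34·log₂(0.34/0.45) = -0.13749
  0.10·log₂(0.10/0.32) = -0.16781
D(P‖Q) = 0.4136 bits.

0.4136 bits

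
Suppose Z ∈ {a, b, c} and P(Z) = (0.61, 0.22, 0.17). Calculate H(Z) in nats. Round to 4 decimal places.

0.9359 nats

H(Z) = −Σ p·ln p.
  −(0.61)·ln(0.61) = 0.30152
  −(0.22)·ln(0.22) = 0.33311
  −(0.17)·ln(0.17) = 0.30123
Sum: 0.30152 + 0.33311 + 0.30123 = 0.9359 nats.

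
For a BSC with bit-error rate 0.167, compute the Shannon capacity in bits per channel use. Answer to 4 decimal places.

0.3492 bits

Binary symmetric channel: C = 1 − h₂(ε) where h₂ is the binary entropy function.
h₂(0.167) = −0.167·log₂0.167 − 0.833·log₂0.833 = 0.6508.
C = 1 − 0.6508 = 0.3492 bits per channel use.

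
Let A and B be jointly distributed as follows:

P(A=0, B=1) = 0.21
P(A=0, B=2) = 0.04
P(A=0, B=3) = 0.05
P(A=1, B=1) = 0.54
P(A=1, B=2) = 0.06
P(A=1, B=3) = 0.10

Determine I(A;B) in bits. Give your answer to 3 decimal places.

Marginals: p(A) = (0.3000, 0.7000), p(B) = (0.7500, 0.1000, 0.1500).
I(A;B) = Σ p(x,y)·log₂[p(x,y)/(p(x)p(y))].
  (0,1): 0.21·log₂(0.9333) = -0.0209
  (0,2): 0.04·log₂(1.3333) = 0.0166
  (0,3): 0.05·log₂(1.1111) = 0.0076
  (1,1): 0.54·log₂(1.0286) = 0.0219
  (1,2): 0.06·log₂(0.8571) = -0.0133
  (1,3): 0.10·log₂(0.9524) = -0.0070
Sum = 0.005 bits.

0.005 bits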